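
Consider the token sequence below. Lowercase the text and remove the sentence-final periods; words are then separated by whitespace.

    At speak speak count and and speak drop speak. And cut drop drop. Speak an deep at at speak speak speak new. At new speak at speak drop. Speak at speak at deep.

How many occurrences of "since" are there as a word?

0

Scanning the 33 tokens for "since":
  (none found)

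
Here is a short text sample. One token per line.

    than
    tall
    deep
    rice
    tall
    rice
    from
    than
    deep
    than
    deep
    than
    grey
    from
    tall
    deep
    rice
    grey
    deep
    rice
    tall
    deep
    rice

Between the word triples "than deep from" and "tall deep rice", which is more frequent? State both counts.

"tall deep rice" (3 vs 0)

"than deep from": 0 occurrences
"tall deep rice": 3 occurrences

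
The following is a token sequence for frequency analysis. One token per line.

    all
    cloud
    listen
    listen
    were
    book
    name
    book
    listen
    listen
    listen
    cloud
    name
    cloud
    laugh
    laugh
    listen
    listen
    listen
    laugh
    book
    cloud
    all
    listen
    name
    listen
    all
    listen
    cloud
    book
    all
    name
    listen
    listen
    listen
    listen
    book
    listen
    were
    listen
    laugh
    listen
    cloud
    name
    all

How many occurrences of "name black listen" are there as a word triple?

Scanning the 43 overlapping trigram windows for "name black listen":
  (none found)

0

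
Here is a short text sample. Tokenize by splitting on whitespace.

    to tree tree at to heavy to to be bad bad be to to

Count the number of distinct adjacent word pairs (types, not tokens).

12

14 tokens → 13 bigram windows in total.
Repeated bigrams (each contributes count−1 duplicates):
  to to: 2
1 duplicate windows → 13 − 1 = 12 distinct.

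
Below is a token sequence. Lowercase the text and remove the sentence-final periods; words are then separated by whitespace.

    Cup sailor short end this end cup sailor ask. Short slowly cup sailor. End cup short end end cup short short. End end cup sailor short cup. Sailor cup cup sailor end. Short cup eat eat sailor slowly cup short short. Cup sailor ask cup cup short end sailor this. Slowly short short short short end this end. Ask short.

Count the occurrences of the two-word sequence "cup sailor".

Scanning the 59 overlapping bigram windows for "cup sailor":
  position 1–2: cup sailor
  position 7–8: cup sailor
  position 12–13: cup sailor
  position 24–25: cup sailor
  position 27–28: cup sailor
  position 30–31: cup sailor
  position 42–43: cup sailor

7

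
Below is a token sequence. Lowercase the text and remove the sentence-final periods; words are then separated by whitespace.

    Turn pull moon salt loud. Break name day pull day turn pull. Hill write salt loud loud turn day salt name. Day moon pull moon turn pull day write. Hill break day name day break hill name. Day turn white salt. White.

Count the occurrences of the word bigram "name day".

Scanning the 41 overlapping bigram windows for "name day":
  position 7–8: name day
  position 21–22: name day
  position 33–34: name day
  position 37–38: name day

4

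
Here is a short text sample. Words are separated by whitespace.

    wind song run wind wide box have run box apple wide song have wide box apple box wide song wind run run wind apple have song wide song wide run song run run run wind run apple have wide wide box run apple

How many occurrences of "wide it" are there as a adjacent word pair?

Scanning the 42 overlapping bigram windows for "wide it":
  (none found)

0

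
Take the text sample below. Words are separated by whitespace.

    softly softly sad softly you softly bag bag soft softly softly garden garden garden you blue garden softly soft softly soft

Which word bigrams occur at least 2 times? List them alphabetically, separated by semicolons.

garden garden; soft softly; softly soft; softly softly

Bigram counts meeting the condition (at least 2 times):
  garden garden: 2
  soft softly: 2
  softly soft: 2
  softly softly: 2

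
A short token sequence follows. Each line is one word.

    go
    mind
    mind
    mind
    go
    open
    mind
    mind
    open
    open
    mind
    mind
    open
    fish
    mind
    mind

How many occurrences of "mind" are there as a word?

9

Scanning the 16 tokens for "mind":
  position 2: mind
  position 3: mind
  position 4: mind
  position 7: mind
  position 8: mind
  position 11: mind
  position 12: mind
  position 15: mind
  position 16: mind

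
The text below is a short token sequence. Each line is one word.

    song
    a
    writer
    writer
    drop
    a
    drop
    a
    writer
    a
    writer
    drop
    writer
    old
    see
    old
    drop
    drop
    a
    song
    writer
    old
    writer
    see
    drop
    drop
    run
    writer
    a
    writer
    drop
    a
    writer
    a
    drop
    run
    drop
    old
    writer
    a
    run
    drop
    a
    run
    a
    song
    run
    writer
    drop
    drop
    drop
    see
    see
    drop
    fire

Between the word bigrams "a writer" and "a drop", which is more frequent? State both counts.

"a writer": 5 occurrences
"a drop": 2 occurrences

"a writer" (5 vs 2)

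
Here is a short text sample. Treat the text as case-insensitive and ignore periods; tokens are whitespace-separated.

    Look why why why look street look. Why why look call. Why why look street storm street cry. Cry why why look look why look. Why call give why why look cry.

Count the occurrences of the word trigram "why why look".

Scanning the 30 overlapping trigram windows for "why why look":
  position 3–5: why why look
  position 8–10: why why look
  position 12–14: why why look
  position 20–22: why why look
  position 29–31: why why look

5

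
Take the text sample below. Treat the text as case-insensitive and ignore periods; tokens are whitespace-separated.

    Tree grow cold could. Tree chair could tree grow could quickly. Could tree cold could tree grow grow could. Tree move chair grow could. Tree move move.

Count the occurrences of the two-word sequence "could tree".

6

Scanning the 26 overlapping bigram windows for "could tree":
  position 4–5: could tree
  position 7–8: could tree
  position 12–13: could tree
  position 15–16: could tree
  position 19–20: could tree
  position 24–25: could tree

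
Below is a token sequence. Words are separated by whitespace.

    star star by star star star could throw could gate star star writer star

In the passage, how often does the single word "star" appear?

8

Scanning the 14 tokens for "star":
  position 1: star
  position 2: star
  position 4: star
  position 5: star
  position 6: star
  position 11: star
  position 12: star
  position 14: star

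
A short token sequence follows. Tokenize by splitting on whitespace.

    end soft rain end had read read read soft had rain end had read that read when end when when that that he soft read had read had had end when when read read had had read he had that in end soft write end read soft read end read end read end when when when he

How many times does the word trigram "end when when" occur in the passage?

3

Scanning the 55 overlapping trigram windows for "end when when":
  position 18–20: end when when
  position 30–32: end when when
  position 53–55: end when when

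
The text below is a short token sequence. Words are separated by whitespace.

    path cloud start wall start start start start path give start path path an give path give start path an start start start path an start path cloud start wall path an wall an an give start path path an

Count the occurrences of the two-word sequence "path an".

Scanning the 39 overlapping bigram windows for "path an":
  position 13–14: path an
  position 19–20: path an
  position 24–25: path an
  position 31–32: path an
  position 39–40: path an

5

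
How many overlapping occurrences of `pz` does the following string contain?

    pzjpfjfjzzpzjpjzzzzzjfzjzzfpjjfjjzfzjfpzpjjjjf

Sliding a length-2 window over the 46 characters (45 positions):
  position 1–2: pz
  position 11–12: pz
  position 39–40: pz

3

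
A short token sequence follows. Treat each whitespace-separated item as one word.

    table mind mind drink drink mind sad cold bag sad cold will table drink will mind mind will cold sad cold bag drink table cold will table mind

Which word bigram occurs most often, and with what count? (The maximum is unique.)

"sad cold", 3 times

Bigram frequencies (highest first):
  sad cold: 3
  table mind: 2
  mind mind: 2
  cold bag: 2
  cold will: 2
  will table: 2
  … (14 more, each ≤ 1)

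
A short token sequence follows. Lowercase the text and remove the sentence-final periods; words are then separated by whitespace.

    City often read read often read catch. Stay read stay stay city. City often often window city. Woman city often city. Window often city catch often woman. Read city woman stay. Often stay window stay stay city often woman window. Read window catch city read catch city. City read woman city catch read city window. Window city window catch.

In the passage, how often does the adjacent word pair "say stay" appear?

Scanning the 58 overlapping bigram windows for "say stay":
  (none found)

0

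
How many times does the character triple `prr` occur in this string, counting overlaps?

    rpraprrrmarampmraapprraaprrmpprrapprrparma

Sliding a length-3 window over the 42 characters (40 positions):
  position 5–7: prr
  position 20–22: prr
  position 25–27: prr
  position 30–32: prr
  position 35–37: prr

5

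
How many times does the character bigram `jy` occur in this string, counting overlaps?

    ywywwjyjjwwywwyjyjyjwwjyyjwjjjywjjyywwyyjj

6

Sliding a length-2 window over the 42 characters (41 positions):
  position 6–7: jy
  position 16–17: jy
  position 18–19: jy
  position 23–24: jy
  position 30–31: jy
  position 34–35: jy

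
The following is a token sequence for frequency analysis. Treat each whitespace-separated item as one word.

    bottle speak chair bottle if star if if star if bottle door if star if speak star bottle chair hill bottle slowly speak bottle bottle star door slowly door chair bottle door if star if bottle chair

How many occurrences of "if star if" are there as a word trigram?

4

Scanning the 35 overlapping trigram windows for "if star if":
  position 5–7: if star if
  position 8–10: if star if
  position 13–15: if star if
  position 33–35: if star if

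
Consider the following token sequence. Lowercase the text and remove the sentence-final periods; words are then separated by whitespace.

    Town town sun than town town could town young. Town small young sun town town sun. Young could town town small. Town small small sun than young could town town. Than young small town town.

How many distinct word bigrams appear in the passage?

20

35 tokens → 34 bigram windows in total.
Repeated bigrams (each contributes count−1 duplicates):
  town town: 6
  could town: 3
  town small: 3
  small town: 2
  sun than: 2
  than young: 2
  town sun: 2
  young could: 2
14 duplicate windows → 34 − 14 = 20 distinct.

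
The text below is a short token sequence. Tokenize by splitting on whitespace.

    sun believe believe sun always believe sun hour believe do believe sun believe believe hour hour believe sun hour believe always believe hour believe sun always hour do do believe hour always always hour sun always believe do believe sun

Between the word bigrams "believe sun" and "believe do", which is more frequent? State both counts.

"believe sun" (6 vs 2)

"believe sun": 6 occurrences
"believe do": 2 occurrences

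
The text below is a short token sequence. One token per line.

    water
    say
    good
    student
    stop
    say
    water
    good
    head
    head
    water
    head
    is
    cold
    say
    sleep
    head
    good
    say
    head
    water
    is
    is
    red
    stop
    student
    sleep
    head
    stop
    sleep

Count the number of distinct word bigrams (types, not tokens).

30 tokens → 29 bigram windows in total.
Repeated bigrams (each contributes count−1 duplicates):
  head water: 2
  sleep head: 2
2 duplicate windows → 29 − 2 = 27 distinct.

27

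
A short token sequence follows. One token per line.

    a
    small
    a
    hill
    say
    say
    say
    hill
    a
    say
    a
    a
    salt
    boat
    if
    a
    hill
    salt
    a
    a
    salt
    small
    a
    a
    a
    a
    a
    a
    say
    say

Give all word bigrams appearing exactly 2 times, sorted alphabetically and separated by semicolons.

Bigram counts meeting the condition (exactly 2 times):
  a hill: 2
  a salt: 2
  a say: 2
  small a: 2

a hill; a salt; a say; small a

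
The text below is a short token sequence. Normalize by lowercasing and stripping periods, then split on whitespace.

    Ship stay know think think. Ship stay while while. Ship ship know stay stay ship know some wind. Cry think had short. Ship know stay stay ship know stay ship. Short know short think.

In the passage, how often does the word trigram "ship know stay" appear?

Scanning the 32 overlapping trigram windows for "ship know stay":
  position 11–13: ship know stay
  position 23–25: ship know stay
  position 27–29: ship know stay

3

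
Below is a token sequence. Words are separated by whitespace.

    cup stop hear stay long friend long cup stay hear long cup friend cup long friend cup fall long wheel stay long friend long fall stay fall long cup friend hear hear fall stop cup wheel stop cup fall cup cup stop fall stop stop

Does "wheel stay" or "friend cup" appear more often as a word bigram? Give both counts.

"wheel stay": 1 occurrence
"friend cup": 2 occurrences

"friend cup" (2 vs 1)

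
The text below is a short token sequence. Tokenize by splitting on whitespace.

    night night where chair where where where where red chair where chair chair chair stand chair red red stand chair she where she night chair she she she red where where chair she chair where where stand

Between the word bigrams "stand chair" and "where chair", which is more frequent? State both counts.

"stand chair": 2 occurrences
"where chair": 3 occurrences

"where chair" (3 vs 2)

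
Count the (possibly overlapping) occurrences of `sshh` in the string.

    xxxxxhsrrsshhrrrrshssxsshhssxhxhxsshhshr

3

Sliding a length-4 window over the 40 characters (37 positions):
  position 10–13: sshh
  position 23–26: sshh
  position 34–37: sshh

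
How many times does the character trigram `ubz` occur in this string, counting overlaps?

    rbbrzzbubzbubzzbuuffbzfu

Sliding a length-3 window over the 24 characters (22 positions):
  position 8–10: ubz
  position 12–14: ubz

2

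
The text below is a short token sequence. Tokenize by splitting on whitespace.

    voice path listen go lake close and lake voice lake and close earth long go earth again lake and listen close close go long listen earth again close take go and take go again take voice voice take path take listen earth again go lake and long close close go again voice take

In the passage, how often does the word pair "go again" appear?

2

Scanning the 52 overlapping bigram windows for "go again":
  position 33–34: go again
  position 50–51: go again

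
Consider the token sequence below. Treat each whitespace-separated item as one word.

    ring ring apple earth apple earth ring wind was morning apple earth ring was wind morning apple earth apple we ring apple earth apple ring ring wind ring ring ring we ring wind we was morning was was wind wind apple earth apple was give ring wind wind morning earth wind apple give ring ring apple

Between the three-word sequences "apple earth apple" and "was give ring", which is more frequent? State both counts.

"apple earth apple" (4 vs 1)

"apple earth apple": 4 occurrences
"was give ring": 1 occurrence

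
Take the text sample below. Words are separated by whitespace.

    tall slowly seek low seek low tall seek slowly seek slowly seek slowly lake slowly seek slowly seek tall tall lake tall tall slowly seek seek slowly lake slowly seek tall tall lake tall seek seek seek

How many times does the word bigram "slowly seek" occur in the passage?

Scanning the 36 overlapping bigram windows for "slowly seek":
  position 2–3: slowly seek
  position 9–10: slowly seek
  position 11–12: slowly seek
  position 15–16: slowly seek
  position 17–18: slowly seek
  position 24–25: slowly seek
  position 29–30: slowly seek

7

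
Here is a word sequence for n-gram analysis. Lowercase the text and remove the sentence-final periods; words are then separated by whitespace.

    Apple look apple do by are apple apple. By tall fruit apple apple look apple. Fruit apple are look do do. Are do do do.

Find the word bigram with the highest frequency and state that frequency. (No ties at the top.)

Bigram frequencies (highest first):
  do do: 3
  apple look: 2
  look apple: 2
  apple apple: 2
  fruit apple: 2
  apple do: 1
  … (12 more, each ≤ 1)

"do do", 3 times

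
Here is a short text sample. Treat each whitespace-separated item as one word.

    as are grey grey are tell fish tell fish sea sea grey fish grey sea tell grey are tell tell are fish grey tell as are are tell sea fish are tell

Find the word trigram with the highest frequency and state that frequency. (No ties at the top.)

Trigram frequencies (highest first):
  grey are tell: 2
  as are grey: 1
  are grey grey: 1
  grey grey are: 1
  are tell fish: 1
  tell fish tell: 1
  … (23 more, each ≤ 1)

"grey are tell", 2 times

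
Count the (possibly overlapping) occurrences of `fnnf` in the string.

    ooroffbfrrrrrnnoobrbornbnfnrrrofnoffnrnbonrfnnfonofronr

Sliding a length-4 window over the 55 characters (52 positions):
  position 44–47: fnnf

1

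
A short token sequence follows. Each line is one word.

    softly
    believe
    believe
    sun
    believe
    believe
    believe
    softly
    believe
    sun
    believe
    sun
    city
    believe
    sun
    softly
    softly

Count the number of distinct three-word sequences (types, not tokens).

14

17 tokens → 15 trigram windows in total.
Repeated trigrams (each contributes count−1 duplicates):
  believe sun believe: 2
1 duplicate windows → 15 − 1 = 14 distinct.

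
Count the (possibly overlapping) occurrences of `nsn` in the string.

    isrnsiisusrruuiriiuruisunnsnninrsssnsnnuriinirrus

Sliding a length-3 window over the 49 characters (47 positions):
  position 26–28: nsn
  position 36–38: nsn

2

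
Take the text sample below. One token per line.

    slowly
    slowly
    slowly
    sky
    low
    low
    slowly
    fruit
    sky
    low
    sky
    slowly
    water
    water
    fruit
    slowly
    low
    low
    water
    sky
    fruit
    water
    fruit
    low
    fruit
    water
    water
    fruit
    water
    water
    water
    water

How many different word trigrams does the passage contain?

32 tokens → 30 trigram windows in total.
Repeated trigrams (each contributes count−1 duplicates):
  fruit water water: 2
  water water fruit: 2
  water water water: 2
3 duplicate windows → 30 − 3 = 27 distinct.

27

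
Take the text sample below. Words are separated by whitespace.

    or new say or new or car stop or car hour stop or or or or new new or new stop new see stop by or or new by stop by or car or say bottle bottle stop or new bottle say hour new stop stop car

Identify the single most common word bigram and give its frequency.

"or new", 6 times

Bigram frequencies (highest first):
  or new: 6
  or or: 4
  or car: 3
  stop or: 3
  new or: 2
  new stop: 2
  … (24 more, each ≤ 2)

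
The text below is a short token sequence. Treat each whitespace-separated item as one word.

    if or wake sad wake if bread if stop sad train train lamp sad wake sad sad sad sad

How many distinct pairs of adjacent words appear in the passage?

14

19 tokens → 18 bigram windows in total.
Repeated bigrams (each contributes count−1 duplicates):
  sad sad: 3
  sad wake: 2
  wake sad: 2
4 duplicate windows → 18 − 4 = 14 distinct.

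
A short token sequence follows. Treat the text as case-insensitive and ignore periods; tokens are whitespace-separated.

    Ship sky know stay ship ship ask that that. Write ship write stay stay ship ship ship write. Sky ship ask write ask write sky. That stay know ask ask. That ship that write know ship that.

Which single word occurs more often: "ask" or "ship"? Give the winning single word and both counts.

"ask": 5 occurrences
"ship": 10 occurrences

"ship" (10 vs 5)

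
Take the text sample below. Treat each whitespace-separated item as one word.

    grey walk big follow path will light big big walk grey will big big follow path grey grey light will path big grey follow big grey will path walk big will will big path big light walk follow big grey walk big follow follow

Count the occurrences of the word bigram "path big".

2

Scanning the 43 overlapping bigram windows for "path big":
  position 21–22: path big
  position 34–35: path big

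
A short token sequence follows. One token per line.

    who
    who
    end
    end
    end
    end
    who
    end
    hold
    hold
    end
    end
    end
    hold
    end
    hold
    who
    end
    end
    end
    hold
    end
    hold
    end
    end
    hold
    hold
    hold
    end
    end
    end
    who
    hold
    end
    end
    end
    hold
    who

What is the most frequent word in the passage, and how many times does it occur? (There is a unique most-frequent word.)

Unigram frequencies (highest first):
  end: 21
  hold: 11
  who: 6

"end", 21 times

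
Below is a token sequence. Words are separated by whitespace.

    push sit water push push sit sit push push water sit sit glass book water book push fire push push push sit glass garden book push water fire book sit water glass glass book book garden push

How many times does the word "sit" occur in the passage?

Scanning the 37 tokens for "sit":
  position 2: sit
  position 6: sit
  position 7: sit
  position 11: sit
  position 12: sit
  position 22: sit
  position 30: sit

7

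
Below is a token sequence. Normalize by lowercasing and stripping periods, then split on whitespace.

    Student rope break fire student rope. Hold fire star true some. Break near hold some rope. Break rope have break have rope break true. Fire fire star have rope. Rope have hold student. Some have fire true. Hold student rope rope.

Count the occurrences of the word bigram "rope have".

Scanning the 40 overlapping bigram windows for "rope have":
  position 18–19: rope have
  position 30–31: rope have

2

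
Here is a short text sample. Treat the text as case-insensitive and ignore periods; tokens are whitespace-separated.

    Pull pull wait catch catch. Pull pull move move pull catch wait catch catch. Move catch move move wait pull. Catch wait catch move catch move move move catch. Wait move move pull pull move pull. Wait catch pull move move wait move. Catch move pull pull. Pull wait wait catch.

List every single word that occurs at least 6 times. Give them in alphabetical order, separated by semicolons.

catch; move; pull; wait

Unigram counts meeting the condition (at least 6 times):
  catch: 13
  move: 16
  pull: 13
  wait: 9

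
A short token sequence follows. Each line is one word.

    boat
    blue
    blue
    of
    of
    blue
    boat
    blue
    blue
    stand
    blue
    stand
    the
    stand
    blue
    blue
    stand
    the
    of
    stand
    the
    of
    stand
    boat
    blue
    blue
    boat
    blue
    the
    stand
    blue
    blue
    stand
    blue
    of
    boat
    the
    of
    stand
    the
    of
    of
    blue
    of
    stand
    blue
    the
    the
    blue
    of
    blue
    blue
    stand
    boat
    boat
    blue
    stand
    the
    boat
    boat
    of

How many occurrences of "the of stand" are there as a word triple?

3

Scanning the 59 overlapping trigram windows for "the of stand":
  position 18–20: the of stand
  position 21–23: the of stand
  position 37–39: the of stand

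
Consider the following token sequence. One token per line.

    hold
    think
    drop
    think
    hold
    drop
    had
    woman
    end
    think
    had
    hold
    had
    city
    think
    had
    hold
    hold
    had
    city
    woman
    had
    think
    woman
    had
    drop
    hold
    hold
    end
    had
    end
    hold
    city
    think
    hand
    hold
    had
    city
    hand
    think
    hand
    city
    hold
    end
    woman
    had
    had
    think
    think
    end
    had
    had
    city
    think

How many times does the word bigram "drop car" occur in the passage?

0

Scanning the 53 overlapping bigram windows for "drop car":
  (none found)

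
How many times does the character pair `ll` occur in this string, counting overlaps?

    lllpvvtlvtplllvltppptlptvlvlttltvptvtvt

Sliding a length-2 window over the 39 characters (38 positions):
  position 1–2: ll
  position 2–3: ll
  position 12–13: ll
  position 13–14: ll

4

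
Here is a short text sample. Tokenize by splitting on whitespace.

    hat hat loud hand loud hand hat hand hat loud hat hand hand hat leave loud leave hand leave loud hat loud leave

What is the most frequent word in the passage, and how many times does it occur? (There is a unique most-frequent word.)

"hat", 7 times

Unigram frequencies (highest first):
  hat: 7
  loud: 6
  hand: 6
  leave: 4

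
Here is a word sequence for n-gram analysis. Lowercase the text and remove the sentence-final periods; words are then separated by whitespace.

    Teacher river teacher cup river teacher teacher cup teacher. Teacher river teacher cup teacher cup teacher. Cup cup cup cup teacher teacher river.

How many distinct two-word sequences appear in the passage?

23 tokens → 22 bigram windows in total.
Repeated bigrams (each contributes count−1 duplicates):
  teacher cup: 5
  cup teacher: 4
  cup cup: 3
  river teacher: 3
  teacher river: 3
  teacher teacher: 3
15 duplicate windows → 22 − 15 = 7 distinct.

7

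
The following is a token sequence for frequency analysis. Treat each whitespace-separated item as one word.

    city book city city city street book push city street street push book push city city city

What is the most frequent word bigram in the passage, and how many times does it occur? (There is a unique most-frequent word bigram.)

"city city", 4 times

Bigram frequencies (highest first):
  city city: 4
  city street: 2
  book push: 2
  push city: 2
  city book: 1
  book city: 1
  … (4 more, each ≤ 1)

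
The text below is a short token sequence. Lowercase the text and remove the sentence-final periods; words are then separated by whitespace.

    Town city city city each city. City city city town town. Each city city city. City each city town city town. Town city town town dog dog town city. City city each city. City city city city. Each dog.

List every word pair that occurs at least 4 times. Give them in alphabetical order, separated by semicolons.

city city; city each; city town; each city; town city

Bigram counts meeting the condition (at least 4 times):
  city city: 14
  city each: 4
  city town: 4
  each city: 4
  town city: 4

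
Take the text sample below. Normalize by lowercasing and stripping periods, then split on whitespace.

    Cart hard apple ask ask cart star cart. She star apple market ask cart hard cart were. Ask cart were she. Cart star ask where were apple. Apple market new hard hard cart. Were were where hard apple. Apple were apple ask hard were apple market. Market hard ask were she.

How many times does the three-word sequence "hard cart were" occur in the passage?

2

Scanning the 49 overlapping trigram windows for "hard cart were":
  position 15–17: hard cart were
  position 32–34: hard cart were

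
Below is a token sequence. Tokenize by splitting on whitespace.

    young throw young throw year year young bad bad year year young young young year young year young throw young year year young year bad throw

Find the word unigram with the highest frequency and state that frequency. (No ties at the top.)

"young", 10 times

Unigram frequencies (highest first):
  young: 10
  year: 9
  throw: 4
  bad: 3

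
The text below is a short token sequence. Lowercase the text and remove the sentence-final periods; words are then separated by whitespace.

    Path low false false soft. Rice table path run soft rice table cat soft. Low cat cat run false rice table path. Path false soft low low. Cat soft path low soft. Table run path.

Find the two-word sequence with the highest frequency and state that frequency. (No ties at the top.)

"rice table", 3 times

Bigram frequencies (highest first):
  rice table: 3
  path low: 2
  false soft: 2
  soft rice: 2
  table path: 2
  cat soft: 2
  … (19 more, each ≤ 2)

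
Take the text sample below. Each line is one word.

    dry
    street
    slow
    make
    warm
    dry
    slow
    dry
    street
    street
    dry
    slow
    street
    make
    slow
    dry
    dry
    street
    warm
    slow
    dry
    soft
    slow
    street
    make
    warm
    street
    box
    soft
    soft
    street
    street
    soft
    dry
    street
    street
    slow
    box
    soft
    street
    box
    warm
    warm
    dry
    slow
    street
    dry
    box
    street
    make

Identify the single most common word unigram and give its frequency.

Unigram frequencies (highest first):
  street: 14
  dry: 10
  slow: 8
  warm: 5
  soft: 5
  make: 4
  … (1 more, each ≤ 4)

"street", 14 times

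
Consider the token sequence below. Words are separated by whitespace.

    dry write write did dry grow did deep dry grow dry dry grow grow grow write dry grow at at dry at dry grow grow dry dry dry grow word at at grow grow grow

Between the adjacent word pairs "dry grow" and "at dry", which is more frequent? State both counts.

"dry grow": 6 occurrences
"at dry": 2 occurrences

"dry grow" (6 vs 2)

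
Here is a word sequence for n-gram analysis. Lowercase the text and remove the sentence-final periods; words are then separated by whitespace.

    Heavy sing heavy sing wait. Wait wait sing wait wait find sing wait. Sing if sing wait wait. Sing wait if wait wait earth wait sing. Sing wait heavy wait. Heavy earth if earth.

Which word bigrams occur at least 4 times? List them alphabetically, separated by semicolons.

sing wait; wait sing; wait wait

Bigram counts meeting the condition (at least 4 times):
  sing wait: 6
  wait sing: 4
  wait wait: 5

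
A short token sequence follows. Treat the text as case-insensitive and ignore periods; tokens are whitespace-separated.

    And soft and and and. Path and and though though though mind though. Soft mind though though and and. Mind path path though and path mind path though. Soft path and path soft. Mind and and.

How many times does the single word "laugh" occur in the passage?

Scanning the 36 tokens for "laugh":
  (none found)

0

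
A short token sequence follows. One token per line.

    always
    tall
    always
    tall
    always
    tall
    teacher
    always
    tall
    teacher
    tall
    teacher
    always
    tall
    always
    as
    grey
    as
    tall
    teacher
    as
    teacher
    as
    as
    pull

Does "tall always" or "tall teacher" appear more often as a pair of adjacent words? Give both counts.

"tall teacher" (4 vs 3)

"tall always": 3 occurrences
"tall teacher": 4 occurrences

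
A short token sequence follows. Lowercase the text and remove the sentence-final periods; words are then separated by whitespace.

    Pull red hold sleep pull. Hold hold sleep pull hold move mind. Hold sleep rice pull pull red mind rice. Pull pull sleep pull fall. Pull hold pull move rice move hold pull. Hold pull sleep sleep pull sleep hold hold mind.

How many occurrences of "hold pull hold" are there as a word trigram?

1

Scanning the 40 overlapping trigram windows for "hold pull hold":
  position 32–34: hold pull hold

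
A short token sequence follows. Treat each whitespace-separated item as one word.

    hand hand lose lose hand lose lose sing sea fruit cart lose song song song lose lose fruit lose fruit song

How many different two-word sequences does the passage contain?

21 tokens → 20 bigram windows in total.
Repeated bigrams (each contributes count−1 duplicates):
  lose lose: 3
  hand lose: 2
  lose fruit: 2
  song song: 2
5 duplicate windows → 20 − 5 = 15 distinct.

15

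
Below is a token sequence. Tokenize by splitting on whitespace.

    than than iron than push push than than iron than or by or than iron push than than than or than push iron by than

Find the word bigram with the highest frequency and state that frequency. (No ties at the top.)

"than than", 4 times

Bigram frequencies (highest first):
  than than: 4
  than iron: 3
  iron than: 2
  than push: 2
  push than: 2
  than or: 2
  … (8 more, each ≤ 2)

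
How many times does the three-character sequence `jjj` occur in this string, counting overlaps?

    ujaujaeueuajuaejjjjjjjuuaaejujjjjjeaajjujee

Sliding a length-3 window over the 43 characters (41 positions):
  position 16–18: jjj
  position 17–19: jjj
  position 18–20: jjj
  position 19–21: jjj
  position 20–22: jjj
  position 30–32: jjj
  position 31–33: jjj
  position 32–34: jjj

8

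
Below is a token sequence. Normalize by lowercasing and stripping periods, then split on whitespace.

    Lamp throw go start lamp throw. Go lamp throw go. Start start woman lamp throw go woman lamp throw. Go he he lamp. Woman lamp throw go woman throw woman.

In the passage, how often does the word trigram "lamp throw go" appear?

Scanning the 28 overlapping trigram windows for "lamp throw go":
  position 1–3: lamp throw go
  position 5–7: lamp throw go
  position 8–10: lamp throw go
  position 14–16: lamp throw go
  position 18–20: lamp throw go
  position 25–27: lamp throw go

6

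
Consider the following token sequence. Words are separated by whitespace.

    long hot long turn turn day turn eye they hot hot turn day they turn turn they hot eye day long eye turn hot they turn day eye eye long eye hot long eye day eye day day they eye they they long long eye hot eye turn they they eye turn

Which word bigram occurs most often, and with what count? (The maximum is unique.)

Bigram frequencies (highest first):
  long eye: 4
  turn day: 3
  eye day: 3
  eye turn: 3
  hot long: 2
  turn turn: 2
  … (24 more, each ≤ 2)

"long eye", 4 times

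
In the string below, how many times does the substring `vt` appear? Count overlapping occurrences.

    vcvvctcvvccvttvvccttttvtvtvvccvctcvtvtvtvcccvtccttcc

7

Sliding a length-2 window over the 52 characters (51 positions):
  position 12–13: vt
  position 23–24: vt
  position 25–26: vt
  position 35–36: vt
  position 37–38: vt
  position 39–40: vt
  position 45–46: vt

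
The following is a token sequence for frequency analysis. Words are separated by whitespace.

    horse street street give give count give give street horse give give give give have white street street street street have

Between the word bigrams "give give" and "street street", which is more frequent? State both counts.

"give give" (5 vs 4)

"give give": 5 occurrences
"street street": 4 occurrences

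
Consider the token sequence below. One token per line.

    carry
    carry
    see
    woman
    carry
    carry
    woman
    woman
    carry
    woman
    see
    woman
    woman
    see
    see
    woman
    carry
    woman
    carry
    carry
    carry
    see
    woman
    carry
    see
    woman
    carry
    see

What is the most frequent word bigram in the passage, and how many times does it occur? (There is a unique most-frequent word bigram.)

"woman carry", 6 times

Bigram frequencies (highest first):
  woman carry: 6
  see woman: 5
  carry carry: 4
  carry see: 4
  carry woman: 3
  woman woman: 2
  … (2 more, each ≤ 2)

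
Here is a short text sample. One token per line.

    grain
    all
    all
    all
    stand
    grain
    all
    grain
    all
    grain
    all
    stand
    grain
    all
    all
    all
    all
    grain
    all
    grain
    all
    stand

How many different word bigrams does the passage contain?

5

22 tokens → 21 bigram windows in total.
Repeated bigrams (each contributes count−1 duplicates):
  grain all: 7
  all all: 5
  all grain: 4
  all stand: 3
  stand grain: 2
16 duplicate windows → 21 − 16 = 5 distinct.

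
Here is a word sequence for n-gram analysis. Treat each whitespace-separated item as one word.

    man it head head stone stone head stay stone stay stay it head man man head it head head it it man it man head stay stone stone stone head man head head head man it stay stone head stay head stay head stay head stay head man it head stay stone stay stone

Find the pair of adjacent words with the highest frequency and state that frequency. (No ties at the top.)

Bigram frequencies (highest first):
  head stay: 7
  stay stone: 5
  man it: 4
  it head: 4
  head head: 4
  head man: 4
  … (13 more, each ≤ 4)

"head stay", 7 times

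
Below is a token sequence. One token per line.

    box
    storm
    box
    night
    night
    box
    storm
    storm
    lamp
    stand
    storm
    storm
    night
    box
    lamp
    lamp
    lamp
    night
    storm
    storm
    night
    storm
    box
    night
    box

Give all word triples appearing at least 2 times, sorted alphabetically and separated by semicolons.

Trigram counts meeting the condition (at least 2 times):
  storm box night: 2
  storm storm night: 2

storm box night; storm storm night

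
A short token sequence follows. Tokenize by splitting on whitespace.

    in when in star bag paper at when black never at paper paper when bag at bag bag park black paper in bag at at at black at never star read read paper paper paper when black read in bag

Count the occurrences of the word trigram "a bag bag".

0

Scanning the 38 overlapping trigram windows for "a bag bag":
  (none found)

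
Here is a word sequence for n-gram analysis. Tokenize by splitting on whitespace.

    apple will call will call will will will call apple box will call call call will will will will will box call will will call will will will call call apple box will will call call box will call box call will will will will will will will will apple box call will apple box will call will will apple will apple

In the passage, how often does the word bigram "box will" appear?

Scanning the 61 overlapping bigram windows for "box will":
  position 11–12: box will
  position 32–33: box will
  position 37–38: box will
  position 55–56: box will

4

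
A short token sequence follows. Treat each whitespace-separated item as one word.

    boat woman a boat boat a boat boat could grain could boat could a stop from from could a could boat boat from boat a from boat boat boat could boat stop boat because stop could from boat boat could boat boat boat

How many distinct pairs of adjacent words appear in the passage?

43 tokens → 42 bigram windows in total.
Repeated bigrams (each contributes count−1 duplicates):
  boat boat: 8
  boat could: 4
  could boat: 4
  from boat: 3
  a boat: 2
  boat a: 2
  could a: 2
18 duplicate windows → 42 − 18 = 24 distinct.

24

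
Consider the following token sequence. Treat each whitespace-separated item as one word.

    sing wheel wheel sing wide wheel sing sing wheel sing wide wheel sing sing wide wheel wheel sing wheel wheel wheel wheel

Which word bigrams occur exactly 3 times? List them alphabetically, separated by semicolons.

sing wheel; sing wide; wide wheel

Bigram counts meeting the condition (exactly 3 times):
  sing wheel: 3
  sing wide: 3
  wide wheel: 3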